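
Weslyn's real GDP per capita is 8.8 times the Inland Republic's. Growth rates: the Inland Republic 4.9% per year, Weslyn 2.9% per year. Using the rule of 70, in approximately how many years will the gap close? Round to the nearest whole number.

roughly 110 years

the Inland Republic gains on Weslyn at 4.9% − 2.9% = 2 points a year.
At that relative rate the gap halves every 70/2 ≈ 35.00 years.
An 8.8 times gap takes log₂(8.8) ≈ 3.14 halvings to close: 3.14 × 35.00 ≈ 110 years.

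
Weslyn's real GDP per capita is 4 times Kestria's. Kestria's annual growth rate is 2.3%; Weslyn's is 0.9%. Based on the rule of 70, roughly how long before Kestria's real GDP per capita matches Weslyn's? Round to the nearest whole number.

approximately 100 years

What matters is the difference: 1.4 pp.
Rule of 70 on the gap: the ratio halves every 70/1.4 ≈ 50.00 years.
A 4 times gap closes after 2 halvings: 2 × 50.00 ≈ 100 years.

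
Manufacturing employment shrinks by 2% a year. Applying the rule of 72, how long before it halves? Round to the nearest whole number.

Halving time ≈ 72 / 2 = 36.00 → 36 years.

around 36 years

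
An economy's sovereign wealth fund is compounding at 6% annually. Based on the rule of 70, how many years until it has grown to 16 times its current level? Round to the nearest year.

At 6% it doubles every 70/6 ≈ 11.67 years.
16 = 2^4, so 4 doublings → 47 years.

47 years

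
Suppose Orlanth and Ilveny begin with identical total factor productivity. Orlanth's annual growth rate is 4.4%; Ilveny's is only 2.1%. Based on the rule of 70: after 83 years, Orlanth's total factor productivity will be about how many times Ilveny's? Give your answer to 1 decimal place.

about 6.6 times

Orlanth pulls ahead at 2.3 pp per year, so the ratio doubles every 70/2.3 ≈ 30.43 years.
In 83 years that's 2.73 doublings: 2^2.73 ≈ 6.6.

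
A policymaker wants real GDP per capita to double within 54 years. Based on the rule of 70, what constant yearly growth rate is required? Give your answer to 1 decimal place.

70 / 54 ≈ 1.30, so about 1.3% per year.

≈ 1.3% per year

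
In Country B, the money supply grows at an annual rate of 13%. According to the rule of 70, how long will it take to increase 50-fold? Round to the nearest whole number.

At 13% it doubles every 70/13 ≈ 5.38 years.
50× is log₂ 50 ≈ 5.64 doublings, so ≈ 5.64 × 5.38 = 30 years.

around 30 years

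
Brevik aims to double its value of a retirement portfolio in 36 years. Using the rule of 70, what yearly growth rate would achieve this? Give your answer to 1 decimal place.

70 / 36 ≈ 1.94, so about 1.9% per year.

1.9% per year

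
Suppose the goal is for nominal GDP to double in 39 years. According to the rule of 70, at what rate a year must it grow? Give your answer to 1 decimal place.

roughly 1.8%

70 / 39 ≈ 1.79, so about 1.8% a year.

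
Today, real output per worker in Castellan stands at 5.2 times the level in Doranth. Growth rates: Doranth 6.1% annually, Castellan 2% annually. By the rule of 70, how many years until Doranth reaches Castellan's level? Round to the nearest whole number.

around 41 years

The growth-rate gap is 6.1% − 2% = 4.1 percentage points.
So the ratio between them halves every 70/4.1 ≈ 17.07 years.
A 5.2 times gap takes log₂(5.2) ≈ 2.38 halvings to close: 2.38 × 17.07 ≈ 41 years.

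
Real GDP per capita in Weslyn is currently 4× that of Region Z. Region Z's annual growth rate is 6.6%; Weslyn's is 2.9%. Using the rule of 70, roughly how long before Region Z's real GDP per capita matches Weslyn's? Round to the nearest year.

38 years

What matters is the difference: 3.7 pp.
Rule of 70 on the gap: the ratio halves every 70/3.7 ≈ 18.92 years.
A 4× gap closes after 2 halvings: 2 × 18.92 ≈ 38 years.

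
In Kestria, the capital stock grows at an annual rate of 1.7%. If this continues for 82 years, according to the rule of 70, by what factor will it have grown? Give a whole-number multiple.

roughly 4 times

At 1.7% one doubling takes ≈ 41.18 years; 82 years is 2 of them, so ×4.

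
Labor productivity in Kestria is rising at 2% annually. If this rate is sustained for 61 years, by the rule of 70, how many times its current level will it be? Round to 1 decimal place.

Doubling time ≈ 70/2 = 35.00 years.
61 years / 35.00 ≈ 1.74 doublings → factor 2^1.74 ≈ 3.3.

≈ 3.3 times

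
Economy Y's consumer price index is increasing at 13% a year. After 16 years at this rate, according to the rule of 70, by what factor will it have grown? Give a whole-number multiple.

At 13% one doubling takes ≈ 5.38 years; 16 years is 3 of them, so ×8.

≈ 8 times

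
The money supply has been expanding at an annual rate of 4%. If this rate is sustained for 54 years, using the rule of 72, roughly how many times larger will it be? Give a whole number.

72/4 ≈ 18.00 years per doubling.
54 years fits 3 doublings: 2^3 = 8.

approximately 8 times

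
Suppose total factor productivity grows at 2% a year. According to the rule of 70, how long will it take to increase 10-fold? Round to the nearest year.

roughly 116 years

At 2% it doubles every 70/2 ≈ 35.00 years.
Reaching 10× takes log₂(10) ≈ 3.32 doublings.
3.32 × 35.00 ≈ 116 years.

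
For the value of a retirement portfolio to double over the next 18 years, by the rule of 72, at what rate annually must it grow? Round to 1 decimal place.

72 / 18 ≈ 4.00, so about 4.0% annually.

≈ 4.0% annually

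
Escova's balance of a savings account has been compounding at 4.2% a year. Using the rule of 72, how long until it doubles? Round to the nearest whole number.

17 years

Doubling time ≈ 72 / 4.2 = 17.14 years.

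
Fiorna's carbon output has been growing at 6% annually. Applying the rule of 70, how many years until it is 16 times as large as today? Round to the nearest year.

47 years

At 6% it doubles every 70/6 ≈ 11.67 years.
16 = 2^4, so 4 doublings → 47 years.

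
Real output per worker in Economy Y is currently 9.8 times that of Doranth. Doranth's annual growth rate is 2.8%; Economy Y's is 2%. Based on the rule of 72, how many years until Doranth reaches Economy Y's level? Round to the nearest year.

What matters is the difference: 0.8 pp.
Rule of 72 on the gap: the ratio halves every 72/0.8 ≈ 90.00 years.
A 9.8 times gap takes log₂(9.8) ≈ 3.29 halvings to close: 3.29 × 90.00 ≈ 296 years.

approximately 296 years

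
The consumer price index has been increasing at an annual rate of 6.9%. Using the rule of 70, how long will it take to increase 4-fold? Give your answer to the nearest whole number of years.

about 20 years

One doubling takes 70/6.9 = 10.14 years.
4× is 2 doublings, so 2 × 10.14 ≈ 20 years.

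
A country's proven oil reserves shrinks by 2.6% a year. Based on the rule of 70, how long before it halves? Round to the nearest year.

about 27 years

Falling at 2.6%, it halves about every 70/2.6 = 26.92 years.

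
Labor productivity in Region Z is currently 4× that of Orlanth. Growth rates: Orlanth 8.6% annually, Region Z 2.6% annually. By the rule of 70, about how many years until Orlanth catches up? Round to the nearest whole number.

The growth-rate gap is 8.6% − 2.6% = 6 percentage points.
So the ratio between them halves every 70/6 ≈ 11.67 years.
A 4× gap closes after 2 halvings: 2 × 11.67 ≈ 23 years.

roughly 23 years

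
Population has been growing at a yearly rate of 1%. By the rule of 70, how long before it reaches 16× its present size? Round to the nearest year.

At 1% it doubles every 70/1 ≈ 70.00 years.
16 = 2^4, so 4 doublings → 280 years.

280 years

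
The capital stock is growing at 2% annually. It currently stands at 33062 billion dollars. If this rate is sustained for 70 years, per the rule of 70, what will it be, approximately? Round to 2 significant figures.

roughly 130000 billion dollars

Doubling time ≈ 70/2 = 35.00 years.
70 years is 70/35.00 ≈ 2.00 doublings, a factor of 2^2.00 ≈ 4.00.
33062 × 4.00 ≈ 130000 billion dollars.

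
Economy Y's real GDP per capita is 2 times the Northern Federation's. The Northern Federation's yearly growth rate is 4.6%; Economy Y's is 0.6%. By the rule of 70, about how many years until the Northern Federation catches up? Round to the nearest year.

about 18 years

What matters is the difference: 4 pp.
Rule of 70 on the gap: the ratio halves every 70/4 ≈ 17.50 years.
A 2 times gap closes after 1 halving: 1 × 17.50 ≈ 18 years.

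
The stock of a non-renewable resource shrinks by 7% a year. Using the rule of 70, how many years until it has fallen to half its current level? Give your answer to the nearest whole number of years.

Halving time ≈ 70 / 7 = 10.00 → 10 years.

approximately 10 years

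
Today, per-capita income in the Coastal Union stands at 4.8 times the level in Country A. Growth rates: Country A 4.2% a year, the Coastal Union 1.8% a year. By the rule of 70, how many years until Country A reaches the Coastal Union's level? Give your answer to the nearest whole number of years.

What matters is the difference: 2.4 pp.
Rule of 70 on the gap: the ratio halves every 70/2.4 ≈ 29.17 years.
A 4.8 times gap takes log₂(4.8) ≈ 2.26 halvings to close: 2.26 × 29.17 ≈ 66 years.

approximately 66 years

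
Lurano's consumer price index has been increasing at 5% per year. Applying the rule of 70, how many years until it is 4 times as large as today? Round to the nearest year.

One doubling takes 70/5 = 14.00 years.
4× is 2 doublings, so 2 × 14.00 ≈ 28 years.

around 28 years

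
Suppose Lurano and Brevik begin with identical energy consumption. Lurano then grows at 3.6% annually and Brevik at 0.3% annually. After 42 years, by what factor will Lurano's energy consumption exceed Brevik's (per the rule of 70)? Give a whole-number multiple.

Lurano pulls ahead at 3.3 pp per year, so the ratio doubles every 70/3.3 ≈ 21.21 years.
In 42 years that's 1.98 doublings: 2^1.98 ≈ 4.

approximately 4 times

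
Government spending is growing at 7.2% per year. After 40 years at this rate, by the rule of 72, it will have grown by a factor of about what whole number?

Doubling time ≈ 72/7.2 = 10.00 years.
40/10.00 ≈ 4 doublings, so about 2^4 = 16×.

≈ 16 times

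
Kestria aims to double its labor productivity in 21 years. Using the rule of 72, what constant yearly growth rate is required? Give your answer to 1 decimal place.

about 3.4%

72 / 21 ≈ 3.43, so about 3.4% per year.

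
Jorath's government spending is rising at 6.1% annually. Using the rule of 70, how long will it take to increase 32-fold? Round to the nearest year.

≈ 57 years

At 6.1% it doubles every 70/6.1 ≈ 11.48 years.
Getting to 32× needs 5 doublings: 5 × 11.48 ≈ 57 years.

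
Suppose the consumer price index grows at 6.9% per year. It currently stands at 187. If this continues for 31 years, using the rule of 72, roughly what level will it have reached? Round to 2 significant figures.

Doubling time ≈ 72/6.9 = 10.43 years.
31 years is 31/10.43 ≈ 2.97 doublings, a factor of 2^2.97 ≈ 7.84.
187 × 7.84 ≈ 1500.

approximately 1500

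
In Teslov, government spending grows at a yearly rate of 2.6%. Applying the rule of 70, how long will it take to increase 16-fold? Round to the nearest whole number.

One doubling takes 70/2.6 = 26.92 years.
16 = 2^4, so 4 doublings → 108 years.

approximately 108 years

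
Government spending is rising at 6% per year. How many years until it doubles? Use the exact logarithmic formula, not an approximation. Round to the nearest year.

t = ln(2) / ln(1 + 0.06) = 0.6931 / 0.058269 ≈ 11.89.
≈ 12 years.

12 years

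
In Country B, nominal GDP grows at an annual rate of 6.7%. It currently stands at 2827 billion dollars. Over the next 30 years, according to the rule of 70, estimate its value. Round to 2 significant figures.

Doubling time ≈ 70/6.7 = 10.45 years.
30 years is 30/10.45 ≈ 2.87 doublings, a factor of 2^2.87 ≈ 7.31.
2827 × 7.31 ≈ 21000 billion dollars.

around 21000 billion dollars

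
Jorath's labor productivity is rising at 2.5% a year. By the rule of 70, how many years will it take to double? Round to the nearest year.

At 2.5%, doubling takes about 70/2.5 = 28.00 years.

about 28 years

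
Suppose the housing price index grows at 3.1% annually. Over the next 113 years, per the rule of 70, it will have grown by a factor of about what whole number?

70/3.1 ≈ 22.58 years per doubling.
113 years fits 5 doublings: 2^5 = 32.

about 32 times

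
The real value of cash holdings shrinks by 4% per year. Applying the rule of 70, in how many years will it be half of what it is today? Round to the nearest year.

approximately 18 years

Falling at 4%, it halves about every 70/4 = 17.50 years.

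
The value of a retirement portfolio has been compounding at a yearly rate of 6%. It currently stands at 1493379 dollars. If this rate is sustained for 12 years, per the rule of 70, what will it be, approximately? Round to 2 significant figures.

roughly 3000000 dollars

It doubles every 70/6 ≈ 11.67 years, so 12 years is 1.03 doublings.
2^1.03 ≈ 2.04; 1493379 × 2.04 ≈ 3000000 dollars.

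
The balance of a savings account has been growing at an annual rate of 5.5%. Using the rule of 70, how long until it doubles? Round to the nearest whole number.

roughly 13 years

At 5.5%, doubling takes about 70/5.5 = 12.73 years.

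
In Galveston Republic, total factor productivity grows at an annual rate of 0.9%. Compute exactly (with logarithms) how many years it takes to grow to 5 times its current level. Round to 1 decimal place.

179.6 years

t = ln(5) / ln(1 + 0.009) = 1.6094 / 0.008960 ≈ 179.62.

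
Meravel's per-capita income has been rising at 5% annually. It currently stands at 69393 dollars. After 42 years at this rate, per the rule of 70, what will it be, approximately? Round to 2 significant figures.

Doubling time ≈ 70/5 = 14.00 years.
42 years is 42/14.00 ≈ 3.00 doublings, a factor of 2^3.00 ≈ 8.00.
69393 × 8.00 ≈ 560000 dollars.

about 560000 dollars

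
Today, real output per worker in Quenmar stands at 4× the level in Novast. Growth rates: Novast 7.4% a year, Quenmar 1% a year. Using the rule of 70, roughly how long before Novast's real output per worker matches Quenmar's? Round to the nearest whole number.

around 22 years

What matters is the difference: 6.4 pp.
Rule of 70 on the gap: the ratio halves every 70/6.4 ≈ 10.94 years.
A 4× gap closes after 2 halvings: 2 × 10.94 ≈ 22 years.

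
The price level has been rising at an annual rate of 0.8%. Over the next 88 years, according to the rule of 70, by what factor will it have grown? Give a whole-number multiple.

approximately 2 times

Doubling time ≈ 70/0.8 = 87.50 years.
88/87.50 ≈ 1 doubling, so about 2^1 = 2×.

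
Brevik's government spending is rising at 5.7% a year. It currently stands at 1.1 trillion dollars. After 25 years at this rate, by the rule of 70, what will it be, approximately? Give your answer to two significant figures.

4.5 trillion dollars

It doubles every 70/5.7 ≈ 12.28 years, so 25 years is 2.04 doublings.
2^2.04 ≈ 4.11; 1.1 × 4.11 ≈ 4.5 trillion dollars.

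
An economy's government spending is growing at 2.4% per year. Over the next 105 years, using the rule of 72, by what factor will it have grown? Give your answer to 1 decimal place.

Doubles every ≈ 30.00 years (72/2.4).
105 years is 3.50 doublings; 2^3.50 ≈ 11.3×.

roughly 11.3 times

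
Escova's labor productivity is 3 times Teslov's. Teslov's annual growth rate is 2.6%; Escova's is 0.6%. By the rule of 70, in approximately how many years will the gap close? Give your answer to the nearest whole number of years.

What matters is the difference: 2 pp.
Rule of 70 on the gap: the ratio halves every 70/2 ≈ 35.00 years.
A 3 times gap takes log₂(3) ≈ 1.58 halvings to close: 1.58 × 35.00 ≈ 55 years.

55 years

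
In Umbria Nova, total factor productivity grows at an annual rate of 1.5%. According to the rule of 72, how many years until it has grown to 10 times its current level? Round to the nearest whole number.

around 159 years

One doubling takes 72/1.5 = 48.00 years.
10× is log₂ 10 ≈ 3.32 doublings, so ≈ 3.32 × 48.00 = 159 years.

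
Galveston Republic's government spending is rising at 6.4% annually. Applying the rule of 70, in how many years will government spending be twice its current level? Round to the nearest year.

70/6.4 ≈ 10.94, so it doubles roughly every 11 years.

approximately 11 years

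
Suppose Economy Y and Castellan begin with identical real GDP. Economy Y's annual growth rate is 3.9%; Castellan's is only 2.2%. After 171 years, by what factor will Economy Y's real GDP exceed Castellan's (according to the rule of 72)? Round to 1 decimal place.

Only the 1.7-point difference matters.
72/1.7 ≈ 42.35 years per doubling of the ratio; 171 years gives 4.04 doublings, so ≈ 16.4×.

around 16.4 times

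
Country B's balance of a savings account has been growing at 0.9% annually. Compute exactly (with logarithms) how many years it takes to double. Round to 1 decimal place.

t = ln(2) / ln(1 + 0.009) = 0.6931 / 0.008960 ≈ 77.35.

77.4 years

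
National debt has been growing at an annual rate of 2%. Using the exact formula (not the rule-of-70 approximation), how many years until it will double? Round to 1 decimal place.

t = ln(2) / ln(1 + 0.02) = 0.6931 / 0.019803 ≈ 35.00.

35.0 years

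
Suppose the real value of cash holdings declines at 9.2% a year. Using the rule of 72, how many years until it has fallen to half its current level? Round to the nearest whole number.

Falling at 9.2%, it halves about every 72/9.2 = 7.83 years.

around 8 years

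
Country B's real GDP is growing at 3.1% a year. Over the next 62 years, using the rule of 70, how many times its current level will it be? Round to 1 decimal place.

Doubles every ≈ 22.58 years (70/3.1).
62 years is 2.75 doublings; 2^2.75 ≈ 6.7×.

around 6.7 times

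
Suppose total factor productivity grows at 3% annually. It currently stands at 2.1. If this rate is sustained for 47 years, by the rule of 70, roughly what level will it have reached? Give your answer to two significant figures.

approximately 8.5

It doubles every 70/3 ≈ 23.33 years, so 47 years is 2.01 doublings.
2^2.01 ≈ 4.03; 2.1 × 4.03 ≈ 8.5.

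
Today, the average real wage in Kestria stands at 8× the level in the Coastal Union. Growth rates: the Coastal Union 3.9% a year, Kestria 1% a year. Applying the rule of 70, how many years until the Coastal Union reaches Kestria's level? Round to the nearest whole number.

about 72 years

The growth-rate gap is 3.9% − 1% = 2.9 percentage points.
So the ratio between them halves every 70/2.9 ≈ 24.14 years.
An 8× gap closes after 3 halvings: 3 × 24.14 ≈ 72 years.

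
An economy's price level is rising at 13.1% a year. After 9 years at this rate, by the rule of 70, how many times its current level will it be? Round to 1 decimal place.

roughly 3.2 times

Doubling time ≈ 70/13.1 = 5.34 years.
9 years / 5.34 ≈ 1.69 doublings → factor 2^1.69 ≈ 3.2.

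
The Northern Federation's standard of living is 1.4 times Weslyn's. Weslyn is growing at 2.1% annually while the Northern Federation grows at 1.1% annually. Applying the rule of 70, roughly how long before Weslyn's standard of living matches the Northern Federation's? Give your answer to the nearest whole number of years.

What matters is the difference: 1 pp.
Rule of 70 on the gap: the ratio halves every 70/1 ≈ 70.00 years.
A 1.4 times gap takes log₂(1.4) ≈ 0.49 halvings to close: 0.49 × 70.00 ≈ 34 years.

approximately 34 years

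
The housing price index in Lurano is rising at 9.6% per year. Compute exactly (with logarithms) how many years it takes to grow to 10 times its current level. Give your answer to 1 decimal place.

t = ln(10) / ln(1 + 0.096) = 2.3026 / 0.091667 ≈ 25.12.

25.1 years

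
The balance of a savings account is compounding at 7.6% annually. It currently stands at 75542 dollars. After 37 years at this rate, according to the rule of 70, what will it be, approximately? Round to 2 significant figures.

roughly 1200000 dollars

It doubles every 70/7.6 ≈ 9.21 years, so 37 years is 4.02 doublings.
2^4.02 ≈ 16.22; 75542 × 16.22 ≈ 1200000 dollars.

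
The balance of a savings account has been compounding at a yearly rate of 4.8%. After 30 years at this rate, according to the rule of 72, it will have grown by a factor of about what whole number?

4 times

Doubling time ≈ 72/4.8 = 15.00 years.
30/15.00 ≈ 2 doublings, so about 2^2 = 4×.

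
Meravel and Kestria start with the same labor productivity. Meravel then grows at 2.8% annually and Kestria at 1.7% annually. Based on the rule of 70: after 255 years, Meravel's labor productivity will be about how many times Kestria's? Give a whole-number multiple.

roughly 16 times

Rate gap = 2.8% − 1.7% = 1.1 points.
The ratio doubles every 70/1.1 ≈ 63.64 years.
255/63.64 ≈ 4.01 doublings → ratio ≈ 2^4.01 ≈ 16.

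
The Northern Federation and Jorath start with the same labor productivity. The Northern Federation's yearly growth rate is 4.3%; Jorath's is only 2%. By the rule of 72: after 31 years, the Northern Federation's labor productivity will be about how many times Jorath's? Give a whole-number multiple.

Rate gap = 4.3% − 2% = 2.3 points.
The ratio doubles every 72/2.3 ≈ 31.30 years.
31/31.30 ≈ 0.99 doublings → ratio ≈ 2^0.99 ≈ 2.

≈ 2 times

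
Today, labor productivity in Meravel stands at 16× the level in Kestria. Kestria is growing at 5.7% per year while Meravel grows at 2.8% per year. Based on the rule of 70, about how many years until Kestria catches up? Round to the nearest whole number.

approximately 97 years

Kestria gains on Meravel at 5.7% − 2.8% = 2.9 points a year.
At that relative rate the gap halves every 70/2.9 ≈ 24.14 years.
A 16× gap closes after 4 halvings: 4 × 24.14 ≈ 97 years.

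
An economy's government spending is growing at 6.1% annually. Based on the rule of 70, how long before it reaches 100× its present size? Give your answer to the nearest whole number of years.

One doubling takes 70/6.1 = 11.48 years.
100× is log₂ 100 ≈ 6.64 doublings, so ≈ 6.64 × 11.48 = 76 years.

76 years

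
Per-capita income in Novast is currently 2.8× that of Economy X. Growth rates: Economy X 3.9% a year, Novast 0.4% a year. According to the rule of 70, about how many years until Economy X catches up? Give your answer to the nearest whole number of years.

What matters is the difference: 3.5 pp.
Rule of 70 on the gap: the ratio halves every 70/3.5 ≈ 20.00 years.
A 2.8× gap takes log₂(2.8) ≈ 1.49 halvings to close: 1.49 × 20.00 ≈ 30 years.

about 30 years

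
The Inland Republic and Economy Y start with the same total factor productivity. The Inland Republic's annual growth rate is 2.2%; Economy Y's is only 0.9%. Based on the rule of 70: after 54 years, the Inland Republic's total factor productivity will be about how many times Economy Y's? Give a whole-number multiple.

around 2 times

Rate gap = 2.2% − 0.9% = 1.3 points.
The ratio doubles every 70/1.3 ≈ 53.85 years.
54/53.85 ≈ 1.00 doublings → ratio ≈ 2^1.00 ≈ 2.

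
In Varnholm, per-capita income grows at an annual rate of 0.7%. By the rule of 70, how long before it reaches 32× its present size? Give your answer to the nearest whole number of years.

Doubling time ≈ 70/0.7 = 100.00 years.
32× is 5 doublings, so 5 × 100.00 ≈ 500 years.

around 500 years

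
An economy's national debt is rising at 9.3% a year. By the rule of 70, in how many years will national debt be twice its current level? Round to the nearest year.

At 9.3%, doubling takes about 70/9.3 = 7.53 years.

approximately 8 years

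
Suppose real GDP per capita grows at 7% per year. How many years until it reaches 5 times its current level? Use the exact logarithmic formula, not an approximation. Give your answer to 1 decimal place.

23.8 years

t = ln(5) / ln(1 + 0.07) = 1.6094 / 0.067659 ≈ 23.79.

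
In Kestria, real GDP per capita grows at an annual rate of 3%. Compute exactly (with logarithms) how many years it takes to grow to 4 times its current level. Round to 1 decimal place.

t = ln(4) / ln(1 + 0.03) = 1.3863 / 0.029559 ≈ 46.90.

46.9 years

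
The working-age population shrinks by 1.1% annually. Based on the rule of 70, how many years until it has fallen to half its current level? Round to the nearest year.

approximately 64 years

The rule works in reverse for decay: 70/1.1 ≈ 63.64 years to halve.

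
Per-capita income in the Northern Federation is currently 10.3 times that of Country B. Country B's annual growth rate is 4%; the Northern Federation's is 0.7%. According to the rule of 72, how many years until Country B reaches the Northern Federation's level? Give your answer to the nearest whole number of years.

Country B gains on the Northern Federation at 4% − 0.7% = 3.3 points a year.
At that relative rate the gap halves every 72/3.3 ≈ 21.82 years.
A 10.3 times gap takes log₂(10.3) ≈ 3.36 halvings to close: 3.36 × 21.82 ≈ 73 years.

around 73 years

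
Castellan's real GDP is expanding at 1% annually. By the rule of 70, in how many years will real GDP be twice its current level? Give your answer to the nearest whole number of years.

At 1%, doubling takes about 70/1 = 70.00 years.

roughly 70 years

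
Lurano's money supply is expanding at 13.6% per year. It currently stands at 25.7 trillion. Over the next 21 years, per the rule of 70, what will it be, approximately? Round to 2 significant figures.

Doubling time ≈ 70/13.6 = 5.15 years.
21 years is 21/5.15 ≈ 4.08 doublings, a factor of 2^4.08 ≈ 16.91.
25.7 × 16.91 ≈ 430 trillion.

about 430 trillion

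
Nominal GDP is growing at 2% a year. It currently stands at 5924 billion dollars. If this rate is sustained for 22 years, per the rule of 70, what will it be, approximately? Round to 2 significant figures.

9200 billion dollars

Doubling time ≈ 70/2 = 35.00 years.
22 years is 22/35.00 ≈ 0.63 doublings, a factor of 2^0.63 ≈ 1.55.
5924 × 1.55 ≈ 9200 billion dollars.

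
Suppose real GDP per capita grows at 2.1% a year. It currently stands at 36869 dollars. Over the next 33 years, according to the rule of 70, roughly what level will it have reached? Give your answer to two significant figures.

Doubling time ≈ 70/2.1 = 33.33 years.
33 years is 33/33.33 ≈ 0.99 doublings, a factor of 2^0.99 ≈ 1.99.
36869 × 1.99 ≈ 73000 dollars.

roughly 73000 dollars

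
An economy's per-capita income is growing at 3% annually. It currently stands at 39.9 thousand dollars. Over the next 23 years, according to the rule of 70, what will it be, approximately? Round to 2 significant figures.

≈ 79 thousand dollars

It doubles every 70/3 ≈ 23.33 years, so 23 years is 0.99 doublings.
2^0.99 ≈ 1.99; 39.9 × 1.99 ≈ 79 thousand dollars.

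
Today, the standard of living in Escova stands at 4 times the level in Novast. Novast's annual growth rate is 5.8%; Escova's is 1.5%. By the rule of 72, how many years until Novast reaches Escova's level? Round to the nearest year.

about 33 years

Novast gains on Escova at 5.8% − 1.5% = 4.3 points a year.
At that relative rate the gap halves every 72/4.3 ≈ 16.74 years.
A 4 times gap closes after 2 halvings: 2 × 16.74 ≈ 33 years.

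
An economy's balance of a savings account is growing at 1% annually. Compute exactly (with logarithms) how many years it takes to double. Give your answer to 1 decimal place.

69.7 years

t = ln(2) / ln(1 + 0.01) = 0.6931 / 0.009950 ≈ 69.66.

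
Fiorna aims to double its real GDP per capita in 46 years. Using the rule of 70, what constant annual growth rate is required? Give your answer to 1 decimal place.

70 / 46 ≈ 1.52, so about 1.5% annually.

≈ 1.5%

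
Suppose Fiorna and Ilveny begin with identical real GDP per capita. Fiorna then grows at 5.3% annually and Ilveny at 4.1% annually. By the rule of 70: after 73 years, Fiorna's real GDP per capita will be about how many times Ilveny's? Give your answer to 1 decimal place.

≈ 2.4 times

Fiorna pulls ahead at 1.2 pp per year, so the ratio doubles every 70/1.2 ≈ 58.33 years.
In 73 years that's 1.25 doublings: 2^1.25 ≈ 2.4.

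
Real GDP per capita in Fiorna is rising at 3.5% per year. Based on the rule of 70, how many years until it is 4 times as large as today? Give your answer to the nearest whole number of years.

around 40 years

One doubling takes 70/3.5 = 20.00 years.
4 = 2^2, so 2 doublings → 40 years.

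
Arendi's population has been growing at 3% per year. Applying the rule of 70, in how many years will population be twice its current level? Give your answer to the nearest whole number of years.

≈ 23 years

Doubling time ≈ 70 / 3 = 23.33 years.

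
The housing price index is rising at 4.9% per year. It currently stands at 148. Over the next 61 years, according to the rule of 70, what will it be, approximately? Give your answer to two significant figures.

2900

Doubling time ≈ 70/4.9 = 14.29 years.
61 years is 61/14.29 ≈ 4.27 doublings, a factor of 2^4.27 ≈ 19.29.
148 × 19.29 ≈ 2900.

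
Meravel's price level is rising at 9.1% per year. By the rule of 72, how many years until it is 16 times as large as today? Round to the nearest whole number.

Doubling time ≈ 72/9.1 = 7.91 years.
16× is 4 doublings, so 4 × 7.91 ≈ 32 years.

roughly 32 years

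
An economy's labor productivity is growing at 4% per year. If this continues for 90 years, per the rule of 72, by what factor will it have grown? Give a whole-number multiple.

At 4% one doubling takes ≈ 18.00 years; 90 years is 5 of them, so ×32.

about 32 times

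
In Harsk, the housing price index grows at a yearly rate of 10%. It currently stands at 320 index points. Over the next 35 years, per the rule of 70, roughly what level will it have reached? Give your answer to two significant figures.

10000 index points

Doubling time ≈ 70/10 = 7.00 years.
35 years is 35/7.00 ≈ 5.00 doublings, a factor of 2^5.00 ≈ 32.00.
320 × 32.00 ≈ 10000 index points.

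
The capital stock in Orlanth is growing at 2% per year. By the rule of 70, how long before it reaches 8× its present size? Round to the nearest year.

roughly 105 years

At 2% it doubles every 70/2 ≈ 35.00 years.
8 = 2^3, so 3 doublings → 105 years.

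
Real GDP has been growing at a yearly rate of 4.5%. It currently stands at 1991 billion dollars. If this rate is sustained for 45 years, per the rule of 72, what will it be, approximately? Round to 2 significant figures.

approximately 14000 billion dollars

Doubling time ≈ 72/4.5 = 16.00 years.
45 years is 45/16.00 ≈ 2.81 doublings, a factor of 2^2.81 ≈ 7.01.
1991 × 7.01 ≈ 14000 billion dollars.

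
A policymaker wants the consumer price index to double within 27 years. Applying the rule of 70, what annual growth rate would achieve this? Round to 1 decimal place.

70 / 27 ≈ 2.59, so about 2.6% annually.

around 2.6%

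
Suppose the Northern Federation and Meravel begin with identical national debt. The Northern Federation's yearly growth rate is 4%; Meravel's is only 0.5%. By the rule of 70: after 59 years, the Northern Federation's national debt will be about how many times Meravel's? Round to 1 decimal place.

Rate gap = 4% − 0.5% = 3.5 points.
The ratio doubles every 70/3.5 ≈ 20.00 years.
59/20.00 ≈ 2.95 doublings → ratio ≈ 2^2.95 ≈ 7.7.

roughly 7.7 times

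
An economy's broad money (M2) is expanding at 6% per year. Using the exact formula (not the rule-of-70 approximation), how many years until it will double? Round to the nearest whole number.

t = ln(2) / ln(1 + 0.06) = 0.6931 / 0.058269 ≈ 11.89.
≈ 12 years.

12 years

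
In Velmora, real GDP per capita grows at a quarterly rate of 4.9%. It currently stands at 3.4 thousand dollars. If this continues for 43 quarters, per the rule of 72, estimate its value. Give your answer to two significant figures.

roughly 26 thousand dollars

It doubles every 72/4.9 ≈ 14.69 quarters, so 43 quarters is 2.93 doublings.
2^2.93 ≈ 7.62; 3.4 × 7.62 ≈ 26 thousand dollars.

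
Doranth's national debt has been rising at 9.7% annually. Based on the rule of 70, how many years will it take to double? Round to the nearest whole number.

7 years

Doubling time ≈ 70 / 9.7 = 7.22 years.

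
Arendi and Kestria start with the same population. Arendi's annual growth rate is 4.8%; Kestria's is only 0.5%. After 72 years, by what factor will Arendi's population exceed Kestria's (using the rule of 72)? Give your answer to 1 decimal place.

approximately 19.7 times

Rate gap = 4.8% − 0.5% = 4.3 points.
The ratio doubles every 72/4.3 ≈ 16.74 years.
72/16.74 ≈ 4.30 doublings → ratio ≈ 2^4.30 ≈ 19.7.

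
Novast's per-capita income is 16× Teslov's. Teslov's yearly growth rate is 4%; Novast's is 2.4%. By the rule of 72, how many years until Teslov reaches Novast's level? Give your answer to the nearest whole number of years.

around 180 years

Teslov gains on Novast at 4% − 2.4% = 1.6 points a year.
At that relative rate the gap halves every 72/1.6 ≈ 45.00 years.
A 16× gap closes after 4 halvings: 4 × 45.00 ≈ 180 years.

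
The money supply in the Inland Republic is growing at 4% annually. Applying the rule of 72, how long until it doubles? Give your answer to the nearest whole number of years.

about 18 years

72/4 ≈ 18.00, so it doubles roughly every 18 years.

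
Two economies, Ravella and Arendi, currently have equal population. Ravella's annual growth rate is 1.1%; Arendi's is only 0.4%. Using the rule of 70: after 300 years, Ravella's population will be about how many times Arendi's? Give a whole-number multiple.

Ravella pulls ahead at 0.7 pp per year, so the ratio doubles every 70/0.7 ≈ 100.00 years.
In 300 years that's 3.00 doublings: 2^3.00 ≈ 8.

≈ 8 times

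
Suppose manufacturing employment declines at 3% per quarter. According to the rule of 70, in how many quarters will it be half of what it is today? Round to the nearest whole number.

The rule works in reverse for decay: 70/3 ≈ 23.33 quarters to halve.

≈ 23 quarters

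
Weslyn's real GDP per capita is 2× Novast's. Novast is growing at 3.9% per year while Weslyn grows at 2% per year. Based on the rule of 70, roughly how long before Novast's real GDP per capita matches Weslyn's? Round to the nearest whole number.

37 years

What matters is the difference: 1.9 pp.
Rule of 70 on the gap: the ratio halves every 70/1.9 ≈ 36.84 years.
A 2× gap closes after 1 halving: 1 × 36.84 ≈ 37 years.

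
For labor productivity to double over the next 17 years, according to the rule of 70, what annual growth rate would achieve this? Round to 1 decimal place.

70 / 17 ≈ 4.12, so about 4.1% a year.

roughly 4.1%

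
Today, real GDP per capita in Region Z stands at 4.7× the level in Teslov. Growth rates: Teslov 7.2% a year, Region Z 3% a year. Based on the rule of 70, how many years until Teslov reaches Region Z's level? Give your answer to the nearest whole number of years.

The growth-rate gap is 7.2% − 3% = 4.2 percentage points.
So the ratio between them halves every 70/4.2 ≈ 16.67 years.
A 4.7× gap takes log₂(4.7) ≈ 2.23 halvings to close: 2.23 × 16.67 ≈ 37 years.

37 years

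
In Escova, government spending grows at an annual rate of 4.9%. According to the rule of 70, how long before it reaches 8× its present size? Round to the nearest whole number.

about 43 years

At 4.9% it doubles every 70/4.9 ≈ 14.29 years.
Getting to 8× needs 3 doublings: 3 × 14.29 ≈ 43 years.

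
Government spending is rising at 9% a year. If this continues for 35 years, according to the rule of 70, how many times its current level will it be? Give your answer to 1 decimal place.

about 22.6 times

Doubling time ≈ 70/9 = 7.78 years.
35 years / 7.78 ≈ 4.50 doublings → factor 2^4.50 ≈ 22.6.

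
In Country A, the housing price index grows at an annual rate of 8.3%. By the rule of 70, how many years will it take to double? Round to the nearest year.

about 8 years

Doubling time ≈ 70 / 8.3 = 8.43 years.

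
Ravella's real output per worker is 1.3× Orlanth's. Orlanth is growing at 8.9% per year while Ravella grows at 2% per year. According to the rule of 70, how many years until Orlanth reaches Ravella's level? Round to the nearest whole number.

≈ 4 years

What matters is the difference: 6.9 pp.
Rule of 70 on the gap: the ratio halves every 70/6.9 ≈ 10.14 years.
A 1.3× gap takes log₂(1.3) ≈ 0.38 halvings to close: 0.38 × 10.14 ≈ 4 years.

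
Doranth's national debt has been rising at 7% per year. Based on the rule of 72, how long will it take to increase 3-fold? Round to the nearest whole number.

roughly 16 years

One doubling takes 72/7 = 10.29 years.
Reaching 3× takes log₂(3) ≈ 1.58 doublings.
1.58 × 10.29 ≈ 16 years.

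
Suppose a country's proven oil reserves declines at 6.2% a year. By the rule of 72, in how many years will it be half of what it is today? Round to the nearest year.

about 12 years

The rule works in reverse for decay: 72/6.2 ≈ 11.61 years to halve.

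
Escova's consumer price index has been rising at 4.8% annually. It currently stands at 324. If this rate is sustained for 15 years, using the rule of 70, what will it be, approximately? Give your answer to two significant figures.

It doubles every 70/4.8 ≈ 14.58 years, so 15 years is 1.03 doublings.
2^1.03 ≈ 2.04; 324 × 2.04 ≈ 660.

660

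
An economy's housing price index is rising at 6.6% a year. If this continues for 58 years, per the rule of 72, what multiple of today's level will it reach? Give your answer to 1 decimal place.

Doubling time ≈ 72/6.6 = 10.91 years.
58 years / 10.91 ≈ 5.32 doublings → factor 2^5.32 ≈ 39.9.

about 39.9 times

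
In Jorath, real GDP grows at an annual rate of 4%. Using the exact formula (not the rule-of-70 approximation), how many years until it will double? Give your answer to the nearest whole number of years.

t = ln(2) / ln(1 + 0.04) = 0.6931 / 0.039221 ≈ 17.67.
≈ 18 years.

18 years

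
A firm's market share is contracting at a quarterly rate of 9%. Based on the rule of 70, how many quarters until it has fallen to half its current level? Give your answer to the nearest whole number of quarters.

≈ 8 quarters

Halving time ≈ 70 / 9 = 7.78 → 8 quarters.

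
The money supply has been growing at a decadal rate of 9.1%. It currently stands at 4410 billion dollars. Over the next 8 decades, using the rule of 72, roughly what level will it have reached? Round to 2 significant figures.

It doubles every 72/9.1 ≈ 7.91 decades, so 8 decades is 1.01 doublings.
2^1.01 ≈ 2.01; 4410 × 2.01 ≈ 8900 billion dollars.

around 8900 billion dollars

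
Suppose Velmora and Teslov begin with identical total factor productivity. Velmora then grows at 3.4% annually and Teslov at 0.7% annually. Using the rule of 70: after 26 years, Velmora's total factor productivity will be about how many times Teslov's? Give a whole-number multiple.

2 times

Velmora pulls ahead at 2.7 pp per year, so the ratio doubles every 70/2.7 ≈ 25.93 years.
In 26 years that's 1.00 doublings: 2^1.00 ≈ 2.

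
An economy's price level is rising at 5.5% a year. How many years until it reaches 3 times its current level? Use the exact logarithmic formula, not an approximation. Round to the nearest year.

t = ln(3) / ln(1 + 0.055) = 1.0986 / 0.053541 ≈ 20.52.
≈ 21 years.

21 years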